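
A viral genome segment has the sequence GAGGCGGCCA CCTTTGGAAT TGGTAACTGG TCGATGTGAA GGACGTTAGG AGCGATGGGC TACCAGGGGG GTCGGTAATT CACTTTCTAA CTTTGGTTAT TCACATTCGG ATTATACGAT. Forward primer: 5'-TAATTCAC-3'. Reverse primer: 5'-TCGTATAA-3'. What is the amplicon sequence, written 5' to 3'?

5'-TAATTCACTTTCTAACTTTGGTTATTCACATTCGGATTATACGA-3'

Scanning the template, TAATTCAC occurs at positions 76–83; this primer anneals to the bottom strand there with its 3' end pointing downstream.
Reverse complement of the reverse primer: TTATACGA. This occurs on the top strand at positions 112–119.
The product is the template from position 76 through 119 (44 bp).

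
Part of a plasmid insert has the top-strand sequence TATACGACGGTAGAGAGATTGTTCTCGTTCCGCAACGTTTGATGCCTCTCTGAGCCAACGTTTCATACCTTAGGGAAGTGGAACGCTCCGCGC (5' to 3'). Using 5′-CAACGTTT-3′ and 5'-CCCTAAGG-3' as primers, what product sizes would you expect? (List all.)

43 bp, 20 bp

The forward primer CAACGTTT matches the top strand at positions 33–40, 56–63.
The reverse primer's reverse complement is CCTTAGGG, matching at positions 68–75.
Each forward site pairs with the reverse site to give a product ending at position 75: sizes 43, 20 bp.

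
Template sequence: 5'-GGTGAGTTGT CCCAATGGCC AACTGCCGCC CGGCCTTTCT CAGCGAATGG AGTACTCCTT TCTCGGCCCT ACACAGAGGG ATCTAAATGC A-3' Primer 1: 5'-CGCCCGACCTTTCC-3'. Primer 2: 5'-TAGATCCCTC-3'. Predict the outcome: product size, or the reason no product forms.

Primer 1 (CGCCCGACCTTTCC) does not match the top strand, and its reverse complement GGAAAGGTCGGGCG does not match either.
With no annealing site for primer 1, no amplification occurs.

No product — primer 1 has no binding site in the template.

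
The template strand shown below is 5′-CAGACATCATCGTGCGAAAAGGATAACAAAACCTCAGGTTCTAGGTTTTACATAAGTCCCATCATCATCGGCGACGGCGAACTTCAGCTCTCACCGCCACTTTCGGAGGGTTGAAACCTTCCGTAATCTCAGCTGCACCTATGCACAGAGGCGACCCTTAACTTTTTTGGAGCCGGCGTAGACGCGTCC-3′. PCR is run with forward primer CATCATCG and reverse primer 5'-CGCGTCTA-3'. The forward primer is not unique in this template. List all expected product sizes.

The forward primer CATCATCG matches the top strand at positions 5–12, 63–70.
The reverse primer's reverse complement is TAGACGCG, matching at positions 179–186.
Each forward site pairs with the reverse site to give a product ending at position 186: sizes 182, 124 bp.

182 bp, 124 bp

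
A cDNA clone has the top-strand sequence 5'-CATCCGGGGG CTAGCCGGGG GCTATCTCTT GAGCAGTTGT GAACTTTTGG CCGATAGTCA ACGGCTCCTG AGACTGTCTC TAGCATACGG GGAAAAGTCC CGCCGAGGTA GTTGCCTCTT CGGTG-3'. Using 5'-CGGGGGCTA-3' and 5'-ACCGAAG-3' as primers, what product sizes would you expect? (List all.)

120 bp, 109 bp

The forward primer CGGGGGCTA matches the top strand at positions 5–13, 16–24.
The reverse primer's reverse complement is CTTCGGT, matching at positions 118–124.
Each forward site pairs with the reverse site to give a product ending at position 124: sizes 120, 109 bp.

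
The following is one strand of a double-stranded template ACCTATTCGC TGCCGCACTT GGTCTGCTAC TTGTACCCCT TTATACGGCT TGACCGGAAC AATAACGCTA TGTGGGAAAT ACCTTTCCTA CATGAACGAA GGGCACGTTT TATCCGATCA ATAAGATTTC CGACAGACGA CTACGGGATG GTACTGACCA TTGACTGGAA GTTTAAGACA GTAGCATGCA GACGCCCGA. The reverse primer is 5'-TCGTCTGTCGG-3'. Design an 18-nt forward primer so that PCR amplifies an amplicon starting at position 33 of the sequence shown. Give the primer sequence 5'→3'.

5'-GTACCCCTTTATACGGCT-3'

The reverse primer's reverse complement CCGACAGACGA matches the template at positions 130–140; the product starts at position 33.
The forward primer is identical to the top strand over positions 33–50: GTACCCCTTTATACGGCT.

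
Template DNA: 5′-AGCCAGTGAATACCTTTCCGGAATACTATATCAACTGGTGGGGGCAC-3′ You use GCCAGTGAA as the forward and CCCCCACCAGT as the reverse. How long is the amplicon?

Scanning the template, GCCAGTGAA occurs at positions 2–10; this primer anneals to the bottom strand there with its 3' end pointing downstream.
The reverse primer's reverse complement is ACTGGTGGGGG, which matches the template at positions 34–44.
Amplicon spans positions 2–44: 43 bp.

43 bp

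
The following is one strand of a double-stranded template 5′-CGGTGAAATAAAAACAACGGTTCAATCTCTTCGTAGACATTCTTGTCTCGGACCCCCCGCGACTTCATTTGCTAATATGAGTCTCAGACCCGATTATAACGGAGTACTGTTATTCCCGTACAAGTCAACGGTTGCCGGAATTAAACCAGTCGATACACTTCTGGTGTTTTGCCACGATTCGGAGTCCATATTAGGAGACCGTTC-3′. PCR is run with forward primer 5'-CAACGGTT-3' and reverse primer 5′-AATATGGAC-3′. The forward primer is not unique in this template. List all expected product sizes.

The forward primer CAACGGTT matches the top strand at positions 15–22, 126–133.
The reverse primer's reverse complement is GTCCATATT, matching at positions 184–192.
Each forward site pairs with the reverse site to give a product ending at position 192: sizes 178, 67 bp.

178 bp, 67 bp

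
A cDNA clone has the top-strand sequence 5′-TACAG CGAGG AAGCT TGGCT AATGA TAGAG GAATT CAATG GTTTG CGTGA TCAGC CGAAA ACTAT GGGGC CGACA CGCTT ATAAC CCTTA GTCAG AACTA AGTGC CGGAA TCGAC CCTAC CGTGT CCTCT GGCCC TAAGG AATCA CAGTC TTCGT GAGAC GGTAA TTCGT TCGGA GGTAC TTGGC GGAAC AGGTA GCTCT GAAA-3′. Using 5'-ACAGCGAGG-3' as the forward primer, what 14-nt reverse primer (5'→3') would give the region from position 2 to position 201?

The product's 3' end on the top strand is position 201.
The reverse primer anneals to the top strand over positions 188–201, i.e. to AACAGGTAGCTCTG.
Its sequence written 5'→3' is the reverse complement: CAGAGCTACCTGTT.

5'-CAGAGCTACCTGTT-3'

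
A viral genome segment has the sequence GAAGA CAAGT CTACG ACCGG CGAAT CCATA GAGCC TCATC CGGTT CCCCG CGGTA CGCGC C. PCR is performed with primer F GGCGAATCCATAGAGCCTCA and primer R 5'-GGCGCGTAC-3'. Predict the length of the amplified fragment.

43 bp

Scanning the template, GGCGAATCCATAGAGCCTCA occurs at positions 19–38; this primer anneals to the bottom strand there with its 3' end pointing downstream.
The reverse primer's reverse complement is GTACGCGCC, which matches the template at positions 53–61.
Amplicon spans positions 19–61: 43 bp.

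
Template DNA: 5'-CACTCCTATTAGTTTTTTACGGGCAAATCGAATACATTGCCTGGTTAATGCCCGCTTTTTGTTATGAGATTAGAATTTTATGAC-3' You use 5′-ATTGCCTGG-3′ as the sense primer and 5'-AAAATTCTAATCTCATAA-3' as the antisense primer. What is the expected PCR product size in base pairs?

The forward primer matches the template at positions 36–44.
Taking the reverse complement of AAAATTCTAATCTCATAA gives TTATGAGATTAGAATTTT, found at positions 62–79 on the template; the primer anneals here to the top strand with its 3' end pointing upstream.
Product length = (reverse-primer end) − (forward-primer start) + 1 = 79 − 36 + 1 = 44 bp.

44 bp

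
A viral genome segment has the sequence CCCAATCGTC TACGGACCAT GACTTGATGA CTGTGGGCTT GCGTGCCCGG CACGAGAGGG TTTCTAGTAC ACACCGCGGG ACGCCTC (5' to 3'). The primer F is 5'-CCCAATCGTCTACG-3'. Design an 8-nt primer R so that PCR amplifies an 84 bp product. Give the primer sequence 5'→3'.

The forward primer binds at positions 1–14, so an 84 bp product ends at position 1 + 84 − 1 = 84.
The reverse primer anneals to the top strand over positions 77–84, i.e. to CGGGACGC.
Its sequence written 5'→3' is the reverse complement: GCGTCCCG.

5'-GCGTCCCG-3'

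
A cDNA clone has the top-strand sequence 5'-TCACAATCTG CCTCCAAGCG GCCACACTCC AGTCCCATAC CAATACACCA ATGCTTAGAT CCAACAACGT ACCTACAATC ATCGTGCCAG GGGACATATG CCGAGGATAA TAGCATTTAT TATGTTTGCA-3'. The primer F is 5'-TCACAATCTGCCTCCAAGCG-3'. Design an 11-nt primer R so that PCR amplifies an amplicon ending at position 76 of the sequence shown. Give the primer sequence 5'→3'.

The forward primer binds at positions 1–20; the product's 3' end on the top strand is position 76.
The reverse primer anneals to the top strand over positions 66–76, i.e. to AACGTACCTAC.
Its sequence written 5'→3' is the reverse complement: GTAGGTACGTT.

5'-GTAGGTACGTT-3'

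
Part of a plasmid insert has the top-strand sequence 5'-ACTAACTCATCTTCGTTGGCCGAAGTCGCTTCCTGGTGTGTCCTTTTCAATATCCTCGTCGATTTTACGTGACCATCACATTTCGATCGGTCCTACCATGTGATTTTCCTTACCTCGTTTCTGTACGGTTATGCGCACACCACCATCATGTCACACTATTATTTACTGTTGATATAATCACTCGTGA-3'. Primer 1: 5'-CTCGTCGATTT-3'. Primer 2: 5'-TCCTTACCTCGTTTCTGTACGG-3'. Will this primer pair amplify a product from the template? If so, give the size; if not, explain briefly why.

No product — both primers anneal to the same strand and extend in the same direction.

Primer 1 (CTCGTCGATTT) matches the top strand at positions 55–65 (3' end points downstream).
Primer 2 (TCCTTACCTCGTTTCTGTACGG) also matches the top strand directly, at positions 107–128 — its reverse complement CCGTACAGAAACGAGGTAAGGA is not present.
Both primers anneal to the bottom strand with 3' ends pointing the same way, so neither can prime synthesis back toward the other.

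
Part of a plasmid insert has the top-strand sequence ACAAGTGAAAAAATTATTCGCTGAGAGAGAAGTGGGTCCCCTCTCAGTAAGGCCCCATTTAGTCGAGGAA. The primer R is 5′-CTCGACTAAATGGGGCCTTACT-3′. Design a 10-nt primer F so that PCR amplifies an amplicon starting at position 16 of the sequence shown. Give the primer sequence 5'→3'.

5'-ATTCGCTGAG-3'

The reverse primer's reverse complement AGTAAGGCCCCATTTAGTCGAG matches the template at positions 46–67; the product starts at position 16.
The forward primer is identical to the top strand over positions 16–25: ATTCGCTGAG.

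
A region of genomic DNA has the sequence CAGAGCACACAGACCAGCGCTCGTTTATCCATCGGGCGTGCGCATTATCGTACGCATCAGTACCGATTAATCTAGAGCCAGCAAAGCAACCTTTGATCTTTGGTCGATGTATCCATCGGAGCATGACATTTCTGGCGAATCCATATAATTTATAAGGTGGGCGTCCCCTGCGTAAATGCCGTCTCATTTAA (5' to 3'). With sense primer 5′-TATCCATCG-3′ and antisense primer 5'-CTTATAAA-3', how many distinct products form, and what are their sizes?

The forward primer TATCCATCG matches the top strand at positions 26–34, 110–118.
The reverse primer's reverse complement is TTTATAAG, matching at positions 149–156.
Each forward site pairs with the reverse site to give a product ending at position 156: sizes 131, 47 bp.

Two products: 131 bp, 47 bp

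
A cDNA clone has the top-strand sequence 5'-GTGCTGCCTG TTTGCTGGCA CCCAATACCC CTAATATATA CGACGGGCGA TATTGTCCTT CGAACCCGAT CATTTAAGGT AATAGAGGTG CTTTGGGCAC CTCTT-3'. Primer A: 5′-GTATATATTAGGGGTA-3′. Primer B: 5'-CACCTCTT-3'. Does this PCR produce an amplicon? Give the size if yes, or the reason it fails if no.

Primer A (GTATATATTAGGGGTA) has reverse complement TACCCCTAATATATAC, which matches the top strand at positions 26–41; primer A anneals to the top strand there with its 3' end pointing upstream toward position 26.
Primer B (CACCTCTT) matches the top strand directly at positions 98–105; it anneals to the bottom strand with its 3' end pointing downstream toward position 105.
The 3' ends diverge (primer A extends toward position 1, primer B toward position 105), so the primers never converge on a shared product.

No product — the primers' 3' ends point away from each other.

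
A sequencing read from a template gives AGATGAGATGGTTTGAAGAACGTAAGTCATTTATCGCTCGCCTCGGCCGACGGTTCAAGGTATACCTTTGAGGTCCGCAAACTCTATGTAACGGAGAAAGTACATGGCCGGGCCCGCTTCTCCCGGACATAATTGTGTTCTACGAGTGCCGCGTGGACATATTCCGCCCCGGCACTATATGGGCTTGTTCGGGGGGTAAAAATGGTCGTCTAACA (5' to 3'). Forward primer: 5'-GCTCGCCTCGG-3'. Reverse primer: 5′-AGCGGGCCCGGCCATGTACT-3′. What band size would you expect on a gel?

Scanning the template, GCTCGCCTCGG occurs at positions 36–46; this primer anneals to the bottom strand there with its 3' end pointing downstream.
Taking the reverse complement of AGCGGGCCCGGCCATGTACT gives AGTACATGGCCGGGCCCGCT, found at positions 99–118 on the template; the primer anneals here to the top strand with its 3' end pointing upstream.
Amplicon spans positions 36–118: 83 bp.

83 bp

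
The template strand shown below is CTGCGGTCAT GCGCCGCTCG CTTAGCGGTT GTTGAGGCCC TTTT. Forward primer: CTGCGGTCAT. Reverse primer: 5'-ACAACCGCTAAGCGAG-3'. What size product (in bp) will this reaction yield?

32 bp

Forward primer CTGCGGTCAT is found on the top strand at positions 1–10.
Reverse complement of the reverse primer: CTCGCTTAGCGGTTGT. This occurs on the top strand at positions 17–32.
Product length = (reverse-primer end) − (forward-primer start) + 1 = 32 − 1 + 1 = 32 bp.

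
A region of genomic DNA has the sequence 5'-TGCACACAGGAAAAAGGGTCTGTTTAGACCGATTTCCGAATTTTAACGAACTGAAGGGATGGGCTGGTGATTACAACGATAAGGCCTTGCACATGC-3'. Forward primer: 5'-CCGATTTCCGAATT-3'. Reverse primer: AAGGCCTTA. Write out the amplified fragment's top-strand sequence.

5'-CCGATTTCCGAATTTTAACGAACTGAAGGGATGGGCTGGTGATTACAACGATAAGGCCTT-3'

Scanning the template, CCGATTTCCGAATT occurs at positions 29–42; this primer anneals to the bottom strand there with its 3' end pointing downstream.
Taking the reverse complement of AAGGCCTTA gives TAAGGCCTT, found at positions 80–88 on the template; the primer anneals here to the top strand with its 3' end pointing upstream.
The product is the template from position 29 through 88 (60 bp).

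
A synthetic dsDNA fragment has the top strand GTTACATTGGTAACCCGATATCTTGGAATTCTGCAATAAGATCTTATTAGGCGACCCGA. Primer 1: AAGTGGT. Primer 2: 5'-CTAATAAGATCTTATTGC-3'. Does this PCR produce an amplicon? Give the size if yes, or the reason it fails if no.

Primer 1 (AAGTGGT) does not match the top strand, and its reverse complement ACCACTT does not match either.
With no annealing site for primer 1, no amplification occurs.

No product — primer 1 has no binding site in the template.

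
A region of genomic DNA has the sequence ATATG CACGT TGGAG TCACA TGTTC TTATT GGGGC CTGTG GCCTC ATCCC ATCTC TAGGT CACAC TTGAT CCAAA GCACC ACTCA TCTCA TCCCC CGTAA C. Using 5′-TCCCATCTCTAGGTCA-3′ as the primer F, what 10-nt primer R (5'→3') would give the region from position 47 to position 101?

5'-GTTACGGGGG-3'

The product's 3' end on the top strand is position 101.
The reverse primer anneals to the top strand over positions 92–101, i.e. to CCCCCGTAAC.
Its sequence written 5'→3' is the reverse complement: GTTACGGGGG.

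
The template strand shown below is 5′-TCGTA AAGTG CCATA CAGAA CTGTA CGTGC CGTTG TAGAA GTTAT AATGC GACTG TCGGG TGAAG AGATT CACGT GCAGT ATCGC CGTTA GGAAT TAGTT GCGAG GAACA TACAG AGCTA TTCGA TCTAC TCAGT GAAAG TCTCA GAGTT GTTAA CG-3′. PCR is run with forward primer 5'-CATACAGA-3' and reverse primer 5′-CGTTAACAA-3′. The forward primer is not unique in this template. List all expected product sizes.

146 bp, 49 bp

The forward primer CATACAGA matches the top strand at positions 12–19, 109–116.
The reverse primer's reverse complement is TTGTTAACG, matching at positions 149–157.
Each forward site pairs with the reverse site to give a product ending at position 157: sizes 146, 49 bp.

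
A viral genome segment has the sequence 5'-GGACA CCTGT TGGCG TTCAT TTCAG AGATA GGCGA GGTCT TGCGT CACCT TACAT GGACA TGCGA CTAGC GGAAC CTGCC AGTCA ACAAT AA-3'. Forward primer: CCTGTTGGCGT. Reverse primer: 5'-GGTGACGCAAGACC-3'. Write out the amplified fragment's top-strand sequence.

The forward primer matches the template at positions 6–16.
Reverse complement of the reverse primer: GGTCTTGCGTCACC. This occurs on the top strand at positions 36–49.
The product is the template from position 6 through 49 (44 bp).

5'-CCTGTTGGCGTTCATTTCAGAGATAGGCGAGGTCTTGCGTCACC-3'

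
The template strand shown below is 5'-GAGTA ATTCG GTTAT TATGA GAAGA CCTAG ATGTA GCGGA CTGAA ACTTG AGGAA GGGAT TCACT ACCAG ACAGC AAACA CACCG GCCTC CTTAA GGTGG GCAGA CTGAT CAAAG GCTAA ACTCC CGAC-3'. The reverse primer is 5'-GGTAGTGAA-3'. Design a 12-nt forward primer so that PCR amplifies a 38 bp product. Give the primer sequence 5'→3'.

The reverse primer's reverse complement TTCACTACC matches the template at positions 60–68, so the product ends at position 68.
A 38 bp product then starts at position 68 − 38 + 1 = 31.
The forward primer is identical to the top strand there: ATGTAGCGGACT.

5'-ATGTAGCGGACT-3'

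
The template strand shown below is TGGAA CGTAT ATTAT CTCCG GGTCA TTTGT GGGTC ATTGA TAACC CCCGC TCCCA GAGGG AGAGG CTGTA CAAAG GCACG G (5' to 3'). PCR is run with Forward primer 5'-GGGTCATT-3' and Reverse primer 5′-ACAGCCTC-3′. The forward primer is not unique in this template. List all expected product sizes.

The forward primer GGGTCATT matches the top strand at positions 20–27, 31–38.
The reverse primer's reverse complement is GAGGCTGT, matching at positions 62–69.
Each forward site pairs with the reverse site to give a product ending at position 69: sizes 50, 39 bp.

50 bp, 39 bp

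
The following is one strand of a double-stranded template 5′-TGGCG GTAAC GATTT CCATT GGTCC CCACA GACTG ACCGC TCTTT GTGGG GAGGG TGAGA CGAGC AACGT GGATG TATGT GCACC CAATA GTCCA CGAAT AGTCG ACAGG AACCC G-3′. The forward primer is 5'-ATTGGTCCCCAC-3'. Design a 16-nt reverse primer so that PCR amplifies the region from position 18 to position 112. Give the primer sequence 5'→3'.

5'-TTCCTGTCGACTATTC-3'

The product's 3' end on the top strand is position 112.
The reverse primer anneals to the top strand over positions 97–112, i.e. to GAATAGTCGACAGGAA.
Its sequence written 5'→3' is the reverse complement: TTCCTGTCGACTATTC.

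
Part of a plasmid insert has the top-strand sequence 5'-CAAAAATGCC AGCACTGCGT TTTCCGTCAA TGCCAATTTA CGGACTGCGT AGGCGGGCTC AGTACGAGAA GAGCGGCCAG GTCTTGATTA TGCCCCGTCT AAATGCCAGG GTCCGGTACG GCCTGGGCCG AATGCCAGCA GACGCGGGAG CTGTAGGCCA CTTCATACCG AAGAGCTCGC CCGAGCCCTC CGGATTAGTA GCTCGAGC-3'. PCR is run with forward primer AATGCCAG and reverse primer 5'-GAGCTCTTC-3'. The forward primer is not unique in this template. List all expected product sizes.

174 bp, 77 bp, 48 bp

The forward primer AATGCCAG matches the top strand at positions 5–12, 102–109, 131–138.
The reverse primer's reverse complement is GAAGAGCTC, matching at positions 170–178.
Each forward site pairs with the reverse site to give a product ending at position 178: sizes 174, 77, 48 bp.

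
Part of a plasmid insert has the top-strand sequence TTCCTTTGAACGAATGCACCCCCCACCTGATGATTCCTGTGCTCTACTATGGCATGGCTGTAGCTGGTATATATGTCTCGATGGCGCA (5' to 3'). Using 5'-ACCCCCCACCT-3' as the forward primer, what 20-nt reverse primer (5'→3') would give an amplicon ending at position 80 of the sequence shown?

5'-CGAGACATATATACCAGCTA-3'

The forward primer binds at positions 18–28; the product's 3' end on the top strand is position 80.
The reverse primer anneals to the top strand over positions 61–80, i.e. to TAGCTGGTATATATGTCTCG.
Its sequence written 5'→3' is the reverse complement: CGAGACATATATACCAGCTA.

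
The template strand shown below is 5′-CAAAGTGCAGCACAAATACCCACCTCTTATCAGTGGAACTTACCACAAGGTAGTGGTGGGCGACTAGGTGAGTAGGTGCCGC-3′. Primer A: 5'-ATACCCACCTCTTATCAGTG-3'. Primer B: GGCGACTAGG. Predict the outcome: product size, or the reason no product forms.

No product — both primers anneal to the same strand and extend in the same direction.

Primer A (ATACCCACCTCTTATCAGTG) matches the top strand at positions 16–35 (3' end points downstream).
Primer B (GGCGACTAGG) also matches the top strand directly, at positions 59–68 — its reverse complement CCTAGTCGCC is not present.
Both primers anneal to the bottom strand with 3' ends pointing the same way, so neither can prime synthesis back toward the other.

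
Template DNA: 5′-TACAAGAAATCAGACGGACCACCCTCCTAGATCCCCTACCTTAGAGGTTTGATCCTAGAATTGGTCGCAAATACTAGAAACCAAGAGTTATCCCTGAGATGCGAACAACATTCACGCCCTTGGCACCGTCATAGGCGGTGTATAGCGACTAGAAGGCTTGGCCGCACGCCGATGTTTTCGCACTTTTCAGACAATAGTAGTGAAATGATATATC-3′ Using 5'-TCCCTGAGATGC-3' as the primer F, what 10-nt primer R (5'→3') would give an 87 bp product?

The forward primer binds at positions 91–102, so an 87 bp product ends at position 91 + 87 − 1 = 177.
The reverse primer anneals to the top strand over positions 168–177, i.e. to GCCGATGTTT.
Its sequence written 5'→3' is the reverse complement: AAACATCGGC.

5'-AAACATCGGC-3'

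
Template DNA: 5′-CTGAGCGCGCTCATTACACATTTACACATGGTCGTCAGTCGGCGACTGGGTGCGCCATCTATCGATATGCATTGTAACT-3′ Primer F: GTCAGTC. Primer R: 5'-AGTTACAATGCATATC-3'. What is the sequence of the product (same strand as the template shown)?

The forward primer matches the template at positions 34–40.
Reverse complement of the reverse primer: GATATGCATTGTAACT. This occurs on the top strand at positions 64–79.
The product is the template from position 34 through 79 (46 bp).

5'-GTCAGTCGGCGACTGGGTGCGCCATCTATCGATATGCATTGTAACT-3'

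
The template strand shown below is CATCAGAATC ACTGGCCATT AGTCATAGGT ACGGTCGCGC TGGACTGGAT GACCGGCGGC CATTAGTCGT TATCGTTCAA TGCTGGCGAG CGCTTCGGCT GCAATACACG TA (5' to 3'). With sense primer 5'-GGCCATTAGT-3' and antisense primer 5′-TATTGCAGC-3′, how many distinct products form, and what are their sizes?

The forward primer GGCCATTAGT matches the top strand at positions 14–23, 58–67.
The reverse primer's reverse complement is GCTGCAATA, matching at positions 98–106.
Each forward site pairs with the reverse site to give a product ending at position 106: sizes 93, 49 bp.

Two products: 93 bp, 49 bp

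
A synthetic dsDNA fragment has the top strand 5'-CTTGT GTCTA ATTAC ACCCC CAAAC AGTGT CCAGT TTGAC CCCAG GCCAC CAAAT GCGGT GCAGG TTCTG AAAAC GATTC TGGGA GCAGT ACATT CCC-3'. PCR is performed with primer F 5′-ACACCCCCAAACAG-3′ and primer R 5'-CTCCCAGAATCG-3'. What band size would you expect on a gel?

73 bp

The forward primer matches the template at positions 14–27.
Reverse complement of the reverse primer: CGATTCTGGGAG. This occurs on the top strand at positions 75–86.
Product length = (reverse-primer end) − (forward-primer start) + 1 = 86 − 14 + 1 = 73 bp.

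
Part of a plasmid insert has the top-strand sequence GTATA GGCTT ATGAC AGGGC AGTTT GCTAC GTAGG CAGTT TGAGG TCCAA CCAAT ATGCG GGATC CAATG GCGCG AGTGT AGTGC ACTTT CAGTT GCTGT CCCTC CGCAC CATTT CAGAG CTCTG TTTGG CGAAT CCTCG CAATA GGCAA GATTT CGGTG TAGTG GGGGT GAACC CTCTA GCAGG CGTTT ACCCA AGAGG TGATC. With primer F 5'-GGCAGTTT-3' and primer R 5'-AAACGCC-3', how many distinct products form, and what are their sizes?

Two products: 173 bp, 157 bp

The forward primer GGCAGTTT matches the top strand at positions 18–25, 34–41.
The reverse primer's reverse complement is GGCGTTT, matching at positions 184–190.
Each forward site pairs with the reverse site to give a product ending at position 190: sizes 173, 157 bp.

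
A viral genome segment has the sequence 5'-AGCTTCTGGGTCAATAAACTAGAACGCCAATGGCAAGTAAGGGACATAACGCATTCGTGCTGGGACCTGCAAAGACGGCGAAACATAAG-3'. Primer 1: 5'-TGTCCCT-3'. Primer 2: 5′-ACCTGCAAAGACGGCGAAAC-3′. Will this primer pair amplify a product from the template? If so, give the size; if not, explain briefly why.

Primer 1 (TGTCCCT) has reverse complement AGGGACA, which matches the top strand at positions 40–46; primer 1 anneals to the top strand there with its 3' end pointing upstream toward position 40.
Primer 2 (ACCTGCAAAGACGGCGAAAC) matches the top strand directly at positions 65–84; it anneals to the bottom strand with its 3' end pointing downstream toward position 84.
The 3' ends diverge (primer 1 extends toward position 1, primer 2 toward position 89), so the primers never converge on a shared product.

No product — the primers' 3' ends point away from each other.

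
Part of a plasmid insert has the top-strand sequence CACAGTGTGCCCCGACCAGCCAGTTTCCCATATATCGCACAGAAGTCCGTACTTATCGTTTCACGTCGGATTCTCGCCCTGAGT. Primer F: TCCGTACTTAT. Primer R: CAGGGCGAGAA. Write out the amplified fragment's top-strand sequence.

The forward primer matches the template at positions 46–56.
The reverse primer's reverse complement is TTCTCGCCCTG, which matches the template at positions 71–81.
The product is the template from position 46 through 81 (36 bp).

5'-TCCGTACTTATCGTTTCACGTCGGATTCTCGCCCTG-3'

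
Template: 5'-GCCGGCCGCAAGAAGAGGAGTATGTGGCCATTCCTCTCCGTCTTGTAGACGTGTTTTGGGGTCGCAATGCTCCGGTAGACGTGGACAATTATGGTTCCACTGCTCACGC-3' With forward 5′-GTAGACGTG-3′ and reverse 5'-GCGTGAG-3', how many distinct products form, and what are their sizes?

Two products: 65 bp, 35 bp

The forward primer GTAGACGTG matches the top strand at positions 45–53, 75–83.
The reverse primer's reverse complement is CTCACGC, matching at positions 103–109.
Each forward site pairs with the reverse site to give a product ending at position 109: sizes 65, 35 bp.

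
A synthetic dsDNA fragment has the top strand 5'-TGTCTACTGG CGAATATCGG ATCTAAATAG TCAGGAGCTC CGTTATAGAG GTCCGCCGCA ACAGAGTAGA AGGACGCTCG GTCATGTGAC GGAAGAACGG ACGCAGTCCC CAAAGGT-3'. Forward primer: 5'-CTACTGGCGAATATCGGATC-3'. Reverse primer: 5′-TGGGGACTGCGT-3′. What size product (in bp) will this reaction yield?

109 bp

The forward primer matches the template at positions 4–23.
Taking the reverse complement of TGGGGACTGCGT gives ACGCAGTCCCCA, found at positions 101–112 on the template; the primer anneals here to the top strand with its 3' end pointing upstream.
Product length = (reverse-primer end) − (forward-primer start) + 1 = 112 − 4 + 1 = 109 bp.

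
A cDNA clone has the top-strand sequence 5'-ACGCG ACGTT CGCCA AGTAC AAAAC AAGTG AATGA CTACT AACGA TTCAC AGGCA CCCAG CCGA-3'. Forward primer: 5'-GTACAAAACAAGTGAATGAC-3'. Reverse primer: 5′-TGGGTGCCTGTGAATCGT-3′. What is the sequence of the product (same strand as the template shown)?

Forward primer GTACAAAACAAGTGAATGAC is found on the top strand at positions 17–36.
Reverse complement of the reverse primer: ACGATTCACAGGCACCCA. This occurs on the top strand at positions 42–59.
The product is the template from position 17 through 59 (43 bp).

5'-GTACAAAACAAGTGAATGACTACTAACGATTCACAGGCACCCA-3'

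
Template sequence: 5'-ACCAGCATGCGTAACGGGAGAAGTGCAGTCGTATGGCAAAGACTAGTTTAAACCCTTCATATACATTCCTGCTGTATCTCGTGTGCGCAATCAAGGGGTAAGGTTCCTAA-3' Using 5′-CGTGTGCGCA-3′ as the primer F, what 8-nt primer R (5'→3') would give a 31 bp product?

The forward primer binds at positions 80–89, so a 31 bp product ends at position 80 + 31 − 1 = 110.
The reverse primer anneals to the top strand over positions 103–110, i.e. to GTTCCTAA.
Its sequence written 5'→3' is the reverse complement: TTAGGAAC.

5'-TTAGGAAC-3'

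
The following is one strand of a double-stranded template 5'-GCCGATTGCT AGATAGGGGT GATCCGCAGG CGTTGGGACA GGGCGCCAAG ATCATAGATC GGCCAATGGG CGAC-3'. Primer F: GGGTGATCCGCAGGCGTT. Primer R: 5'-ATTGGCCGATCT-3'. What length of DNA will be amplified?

51 bp

Forward primer GGGTGATCCGCAGGCGTT is found on the top strand at positions 17–34.
The reverse primer's reverse complement is AGATCGGCCAAT, which matches the template at positions 56–67.
The product runs from position 17 to position 67, so its length is 67 − 17 + 1 = 51 bp.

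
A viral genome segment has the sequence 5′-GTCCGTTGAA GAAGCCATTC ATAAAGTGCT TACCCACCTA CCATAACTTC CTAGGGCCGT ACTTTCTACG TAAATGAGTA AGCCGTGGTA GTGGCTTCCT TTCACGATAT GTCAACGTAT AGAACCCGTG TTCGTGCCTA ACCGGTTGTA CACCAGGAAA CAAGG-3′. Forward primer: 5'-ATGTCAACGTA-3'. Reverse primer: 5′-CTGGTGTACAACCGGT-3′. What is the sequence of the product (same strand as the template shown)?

5'-ATGTCAACGTATAGAACCCGTGTTCGTGCCTAACCGGTTGTACACCAG-3'

Scanning the template, ATGTCAACGTA occurs at positions 109–119; this primer anneals to the bottom strand there with its 3' end pointing downstream.
Taking the reverse complement of CTGGTGTACAACCGGT gives ACCGGTTGTACACCAG, found at positions 141–156 on the template; the primer anneals here to the top strand with its 3' end pointing upstream.
The product is the template from position 109 through 156 (48 bp).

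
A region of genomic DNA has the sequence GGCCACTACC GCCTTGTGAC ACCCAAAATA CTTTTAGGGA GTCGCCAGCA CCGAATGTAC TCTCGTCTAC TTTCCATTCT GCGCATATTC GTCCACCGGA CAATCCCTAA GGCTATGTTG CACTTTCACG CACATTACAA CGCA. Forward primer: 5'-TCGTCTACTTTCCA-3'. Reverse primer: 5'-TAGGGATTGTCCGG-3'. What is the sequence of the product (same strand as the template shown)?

Scanning the template, TCGTCTACTTTCCA occurs at positions 63–76; this primer anneals to the bottom strand there with its 3' end pointing downstream.
The reverse primer's reverse complement is CCGGACAATCCCTA, which matches the template at positions 96–109.
The product is the template from position 63 through 109 (47 bp).

5'-TCGTCTACTTTCCATTCTGCGCATATTCGTCCACCGGACAATCCCTA-3'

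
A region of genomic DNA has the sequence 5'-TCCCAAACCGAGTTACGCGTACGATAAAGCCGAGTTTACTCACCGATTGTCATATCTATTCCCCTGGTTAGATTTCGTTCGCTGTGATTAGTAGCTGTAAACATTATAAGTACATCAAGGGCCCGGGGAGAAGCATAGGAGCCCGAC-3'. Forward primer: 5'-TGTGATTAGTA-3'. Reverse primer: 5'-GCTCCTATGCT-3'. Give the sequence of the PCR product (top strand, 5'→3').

Forward primer TGTGATTAGTA is found on the top strand at positions 83–93.
The reverse primer's reverse complement is AGCATAGGAGC, which matches the template at positions 132–142.
The product is the template from position 83 through 142 (60 bp).

5'-TGTGATTAGTAGCTGTAAACATTATAAGTACATCAAGGGCCCGGGGAGAAGCATAGGAGC-3'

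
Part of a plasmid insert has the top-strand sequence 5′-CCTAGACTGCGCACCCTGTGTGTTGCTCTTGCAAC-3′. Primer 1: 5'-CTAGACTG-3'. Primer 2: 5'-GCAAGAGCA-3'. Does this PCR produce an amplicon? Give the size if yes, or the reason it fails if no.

Primer 1 (CTAGACTG) matches the top strand at positions 2–9; it acts as a forward primer.
Primer 2's reverse complement is TGCTCTTGC, matching the top strand at positions 24–32; it acts as a reverse primer.
The 3' ends face each other across positions 2–32, giving a 31 bp product.

Yes — a 31 bp product.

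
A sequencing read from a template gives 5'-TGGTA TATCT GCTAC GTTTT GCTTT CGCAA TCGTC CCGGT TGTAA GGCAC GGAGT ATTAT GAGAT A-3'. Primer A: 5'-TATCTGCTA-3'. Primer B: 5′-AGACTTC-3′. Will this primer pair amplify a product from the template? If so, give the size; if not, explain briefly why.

No product — primer B has no binding site in the template.

Primer B (AGACTTC) does not match the top strand, and its reverse complement GAAGTCT does not match either.
With no annealing site for primer B, no amplification occurs.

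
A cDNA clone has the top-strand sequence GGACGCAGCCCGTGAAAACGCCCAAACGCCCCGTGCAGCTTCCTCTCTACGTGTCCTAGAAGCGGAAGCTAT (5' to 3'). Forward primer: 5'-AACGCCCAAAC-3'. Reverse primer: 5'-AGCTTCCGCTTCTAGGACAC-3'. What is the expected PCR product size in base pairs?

Forward primer AACGCCCAAAC is found on the top strand at positions 17–27.
Reverse complement of the reverse primer: GTGTCCTAGAAGCGGAAGCT. This occurs on the top strand at positions 51–70.
Product length = (reverse-primer end) − (forward-primer start) + 1 = 70 − 17 + 1 = 54 bp.

54 bp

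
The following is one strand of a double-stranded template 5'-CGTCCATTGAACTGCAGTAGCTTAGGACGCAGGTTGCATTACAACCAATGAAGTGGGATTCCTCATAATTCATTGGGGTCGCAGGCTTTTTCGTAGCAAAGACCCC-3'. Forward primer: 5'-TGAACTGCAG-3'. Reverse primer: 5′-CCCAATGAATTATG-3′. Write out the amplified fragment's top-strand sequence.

Forward primer TGAACTGCAG is found on the top strand at positions 8–17.
Taking the reverse complement of CCCAATGAATTATG gives CATAATTCATTGGG, found at positions 64–77 on the template; the primer anneals here to the top strand with its 3' end pointing upstream.
The product is the template from position 8 through 77 (70 bp).

5'-TGAACTGCAGTAGCTTAGGACGCAGGTTGCATTACAACCAATGAAGTGGGATTCCTCATAATTCATTGGG-3'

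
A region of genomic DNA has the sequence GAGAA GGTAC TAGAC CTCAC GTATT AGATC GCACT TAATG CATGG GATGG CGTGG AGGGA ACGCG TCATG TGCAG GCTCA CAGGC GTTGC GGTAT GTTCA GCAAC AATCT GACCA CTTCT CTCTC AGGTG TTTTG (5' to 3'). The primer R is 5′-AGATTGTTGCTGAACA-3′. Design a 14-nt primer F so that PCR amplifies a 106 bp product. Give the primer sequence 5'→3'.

The reverse primer's reverse complement TGTTCAGCAACAATCT matches the template at positions 95–110, so the product ends at position 110.
A 106 bp product then starts at position 110 − 106 + 1 = 5.
The forward primer is identical to the top strand there: AGGTACTAGACCTC.

5'-AGGTACTAGACCTC-3'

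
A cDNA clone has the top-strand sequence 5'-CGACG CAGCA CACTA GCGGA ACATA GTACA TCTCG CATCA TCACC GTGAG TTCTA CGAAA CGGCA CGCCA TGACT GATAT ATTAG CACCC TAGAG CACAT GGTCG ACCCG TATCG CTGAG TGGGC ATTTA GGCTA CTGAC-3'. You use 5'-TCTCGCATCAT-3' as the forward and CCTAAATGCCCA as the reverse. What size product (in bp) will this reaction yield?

102 bp

Scanning the template, TCTCGCATCAT occurs at positions 31–41; this primer anneals to the bottom strand there with its 3' end pointing downstream.
The reverse primer's reverse complement is TGGGCATTTAGG, which matches the template at positions 121–132.
The product runs from position 31 to position 132, so its length is 132 − 31 + 1 = 102 bp.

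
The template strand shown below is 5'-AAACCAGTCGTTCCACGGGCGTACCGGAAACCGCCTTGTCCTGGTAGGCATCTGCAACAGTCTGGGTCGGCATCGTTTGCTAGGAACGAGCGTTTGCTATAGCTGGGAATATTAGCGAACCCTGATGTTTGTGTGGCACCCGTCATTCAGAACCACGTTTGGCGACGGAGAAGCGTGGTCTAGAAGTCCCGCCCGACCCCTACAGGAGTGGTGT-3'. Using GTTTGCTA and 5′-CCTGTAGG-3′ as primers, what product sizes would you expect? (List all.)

132 bp, 115 bp

The forward primer GTTTGCTA matches the top strand at positions 75–82, 92–99.
The reverse primer's reverse complement is CCTACAGG, matching at positions 199–206.
Each forward site pairs with the reverse site to give a product ending at position 206: sizes 132, 115 bp.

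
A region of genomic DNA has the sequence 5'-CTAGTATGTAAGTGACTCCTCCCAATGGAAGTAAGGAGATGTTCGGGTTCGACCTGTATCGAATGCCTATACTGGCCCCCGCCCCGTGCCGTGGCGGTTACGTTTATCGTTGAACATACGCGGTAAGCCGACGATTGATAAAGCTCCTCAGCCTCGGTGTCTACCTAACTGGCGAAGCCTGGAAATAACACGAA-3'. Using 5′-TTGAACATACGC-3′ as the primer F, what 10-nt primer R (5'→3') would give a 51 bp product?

5'-ACACCGAGGC-3'

The forward primer binds at positions 110–121, so a 51 bp product ends at position 110 + 51 − 1 = 160.
The reverse primer anneals to the top strand over positions 151–160, i.e. to GCCTCGGTGT.
Its sequence written 5'→3' is the reverse complement: ACACCGAGGC.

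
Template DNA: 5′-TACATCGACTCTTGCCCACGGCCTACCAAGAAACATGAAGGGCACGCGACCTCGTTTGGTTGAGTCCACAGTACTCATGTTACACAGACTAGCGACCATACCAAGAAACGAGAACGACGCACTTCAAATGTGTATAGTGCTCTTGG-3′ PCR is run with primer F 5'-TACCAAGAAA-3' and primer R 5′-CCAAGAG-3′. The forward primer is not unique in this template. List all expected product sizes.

The forward primer TACCAAGAAA matches the top strand at positions 24–33, 99–108.
The reverse primer's reverse complement is CTCTTGG, matching at positions 140–146.
Each forward site pairs with the reverse site to give a product ending at position 146: sizes 123, 48 bp.

123 bp, 48 bp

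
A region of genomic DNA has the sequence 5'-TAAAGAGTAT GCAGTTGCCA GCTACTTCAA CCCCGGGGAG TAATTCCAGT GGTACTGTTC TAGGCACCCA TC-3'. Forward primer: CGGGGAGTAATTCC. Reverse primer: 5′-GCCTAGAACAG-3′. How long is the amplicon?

The forward primer matches the template at positions 34–47.
The reverse primer's reverse complement is CTGTTCTAGGC, which matches the template at positions 55–65.
Product length = (reverse-primer end) − (forward-primer start) + 1 = 65 − 34 + 1 = 32 bp.

32 bp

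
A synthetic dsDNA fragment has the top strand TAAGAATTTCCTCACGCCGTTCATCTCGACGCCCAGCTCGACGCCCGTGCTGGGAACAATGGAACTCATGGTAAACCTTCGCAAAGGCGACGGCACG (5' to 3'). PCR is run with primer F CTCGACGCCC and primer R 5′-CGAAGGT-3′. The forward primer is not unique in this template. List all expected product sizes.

The forward primer CTCGACGCCC matches the top strand at positions 25–34, 37–46.
The reverse primer's reverse complement is ACCTTCG, matching at positions 75–81.
Each forward site pairs with the reverse site to give a product ending at position 81: sizes 57, 45 bp.

57 bp, 45 bp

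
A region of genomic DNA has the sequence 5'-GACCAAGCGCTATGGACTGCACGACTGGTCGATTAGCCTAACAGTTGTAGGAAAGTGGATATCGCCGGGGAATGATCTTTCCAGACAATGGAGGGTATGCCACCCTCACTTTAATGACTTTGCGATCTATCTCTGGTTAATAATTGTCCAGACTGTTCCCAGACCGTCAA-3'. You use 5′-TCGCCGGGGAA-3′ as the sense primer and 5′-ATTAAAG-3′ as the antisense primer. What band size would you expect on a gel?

54 bp

Forward primer TCGCCGGGGAA is found on the top strand at positions 62–72.
The reverse primer's reverse complement is CTTTAAT, which matches the template at positions 109–115.
Amplicon spans positions 62–115: 54 bp.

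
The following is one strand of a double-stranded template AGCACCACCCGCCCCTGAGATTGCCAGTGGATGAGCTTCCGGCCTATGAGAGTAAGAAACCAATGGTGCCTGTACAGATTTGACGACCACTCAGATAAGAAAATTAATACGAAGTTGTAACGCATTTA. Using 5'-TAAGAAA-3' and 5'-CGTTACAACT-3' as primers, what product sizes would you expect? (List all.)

The forward primer TAAGAAA matches the top strand at positions 53–59, 96–102.
The reverse primer's reverse complement is AGTTGTAACG, matching at positions 113–122.
Each forward site pairs with the reverse site to give a product ending at position 122: sizes 70, 27 bp.

70 bp, 27 bp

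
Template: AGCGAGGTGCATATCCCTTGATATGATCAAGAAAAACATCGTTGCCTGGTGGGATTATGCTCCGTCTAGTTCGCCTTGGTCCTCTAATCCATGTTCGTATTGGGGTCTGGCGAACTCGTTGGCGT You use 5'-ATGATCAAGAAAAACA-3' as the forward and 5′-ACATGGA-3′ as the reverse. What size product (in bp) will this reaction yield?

72 bp

Scanning the template, ATGATCAAGAAAAACA occurs at positions 23–38; this primer anneals to the bottom strand there with its 3' end pointing downstream.
Reverse complement of the reverse primer: TCCATGT. This occurs on the top strand at positions 88–94.
The product runs from position 23 to position 94, so its length is 94 − 23 + 1 = 72 bp.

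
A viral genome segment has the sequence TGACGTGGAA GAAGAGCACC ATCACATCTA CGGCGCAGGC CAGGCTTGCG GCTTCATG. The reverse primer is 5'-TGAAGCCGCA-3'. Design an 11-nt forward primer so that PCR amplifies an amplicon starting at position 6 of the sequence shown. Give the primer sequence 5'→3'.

5'-TGGAAGAAGAG-3'

The reverse primer's reverse complement TGCGGCTTCA matches the template at positions 47–56; the product starts at position 6.
The forward primer is identical to the top strand over positions 6–16: TGGAAGAAGAG.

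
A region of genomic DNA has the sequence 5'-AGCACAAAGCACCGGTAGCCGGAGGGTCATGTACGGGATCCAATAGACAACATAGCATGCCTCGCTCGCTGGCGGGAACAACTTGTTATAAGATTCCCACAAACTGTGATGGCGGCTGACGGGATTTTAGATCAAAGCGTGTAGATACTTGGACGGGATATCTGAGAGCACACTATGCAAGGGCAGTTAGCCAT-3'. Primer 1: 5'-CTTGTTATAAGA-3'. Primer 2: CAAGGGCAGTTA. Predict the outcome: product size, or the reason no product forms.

No product — both primers anneal to the same strand and extend in the same direction.

Primer 1 (CTTGTTATAAGA) matches the top strand at positions 82–93 (3' end points downstream).
Primer 2 (CAAGGGCAGTTA) also matches the top strand directly, at positions 178–189 — its reverse complement TAACTGCCCTTG is not present.
Both primers anneal to the bottom strand with 3' ends pointing the same way, so neither can prime synthesis back toward the other.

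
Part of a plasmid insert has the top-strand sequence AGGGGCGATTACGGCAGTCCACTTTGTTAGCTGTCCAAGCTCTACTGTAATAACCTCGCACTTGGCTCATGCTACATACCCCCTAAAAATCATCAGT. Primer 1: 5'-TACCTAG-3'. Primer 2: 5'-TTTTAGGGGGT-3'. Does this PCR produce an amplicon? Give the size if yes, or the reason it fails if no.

No product — primer 1 has no binding site in the template.

Primer 1 (TACCTAG) does not match the top strand, and its reverse complement CTAGGTA does not match either.
With no annealing site for primer 1, no amplification occurs.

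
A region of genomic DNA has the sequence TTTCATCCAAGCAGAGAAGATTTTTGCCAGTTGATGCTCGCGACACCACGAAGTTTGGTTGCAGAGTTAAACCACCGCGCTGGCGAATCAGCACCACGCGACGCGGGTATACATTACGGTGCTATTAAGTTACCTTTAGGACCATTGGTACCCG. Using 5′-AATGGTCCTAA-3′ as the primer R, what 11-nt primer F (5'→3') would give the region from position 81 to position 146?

The reverse primer's reverse complement TTAGGACCATT matches the template at positions 136–146; the product starts at position 81.
The forward primer is identical to the top strand over positions 81–91: TGGCGAATCAG.

5'-TGGCGAATCAG-3'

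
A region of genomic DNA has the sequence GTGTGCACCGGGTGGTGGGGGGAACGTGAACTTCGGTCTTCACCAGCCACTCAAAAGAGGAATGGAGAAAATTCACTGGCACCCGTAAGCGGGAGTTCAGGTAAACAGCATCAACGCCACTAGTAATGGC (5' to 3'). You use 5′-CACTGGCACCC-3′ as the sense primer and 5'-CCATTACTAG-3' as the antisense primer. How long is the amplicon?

Scanning the template, CACTGGCACCC occurs at positions 74–84; this primer anneals to the bottom strand there with its 3' end pointing downstream.
Reverse complement of the reverse primer: CTAGTAATGG. This occurs on the top strand at positions 120–129.
Amplicon spans positions 74–129: 56 bp.

56 bp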